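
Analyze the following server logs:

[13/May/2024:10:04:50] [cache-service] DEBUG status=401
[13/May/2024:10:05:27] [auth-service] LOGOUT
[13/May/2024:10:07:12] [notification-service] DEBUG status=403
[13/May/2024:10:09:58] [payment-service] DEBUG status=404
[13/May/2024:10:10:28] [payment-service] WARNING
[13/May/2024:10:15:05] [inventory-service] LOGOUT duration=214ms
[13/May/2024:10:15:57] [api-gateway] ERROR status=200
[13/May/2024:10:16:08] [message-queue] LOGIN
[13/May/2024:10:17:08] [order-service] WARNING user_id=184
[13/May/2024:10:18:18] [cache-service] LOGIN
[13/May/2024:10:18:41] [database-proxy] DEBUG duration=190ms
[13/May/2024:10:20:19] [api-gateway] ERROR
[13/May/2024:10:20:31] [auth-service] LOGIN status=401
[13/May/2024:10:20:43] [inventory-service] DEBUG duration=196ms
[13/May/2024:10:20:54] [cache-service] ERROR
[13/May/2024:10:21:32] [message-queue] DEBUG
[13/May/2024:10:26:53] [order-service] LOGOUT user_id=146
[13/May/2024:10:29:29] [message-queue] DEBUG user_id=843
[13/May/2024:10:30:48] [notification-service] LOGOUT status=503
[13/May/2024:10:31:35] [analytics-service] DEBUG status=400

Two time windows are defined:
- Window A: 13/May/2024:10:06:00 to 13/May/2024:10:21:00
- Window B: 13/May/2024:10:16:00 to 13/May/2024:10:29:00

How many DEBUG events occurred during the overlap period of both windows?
2

To find overlap events:

1. Window A: 13/May/2024:10:06:00 to 13/May/2024:10:21:00
2. Window B: 13/May/2024:10:16:00 to 13/May/2024:10:29:00
3. Overlap period: 13/May/2024:10:16:00 to 13/May/2024:10:21:00
4. Count DEBUG events in overlap: 2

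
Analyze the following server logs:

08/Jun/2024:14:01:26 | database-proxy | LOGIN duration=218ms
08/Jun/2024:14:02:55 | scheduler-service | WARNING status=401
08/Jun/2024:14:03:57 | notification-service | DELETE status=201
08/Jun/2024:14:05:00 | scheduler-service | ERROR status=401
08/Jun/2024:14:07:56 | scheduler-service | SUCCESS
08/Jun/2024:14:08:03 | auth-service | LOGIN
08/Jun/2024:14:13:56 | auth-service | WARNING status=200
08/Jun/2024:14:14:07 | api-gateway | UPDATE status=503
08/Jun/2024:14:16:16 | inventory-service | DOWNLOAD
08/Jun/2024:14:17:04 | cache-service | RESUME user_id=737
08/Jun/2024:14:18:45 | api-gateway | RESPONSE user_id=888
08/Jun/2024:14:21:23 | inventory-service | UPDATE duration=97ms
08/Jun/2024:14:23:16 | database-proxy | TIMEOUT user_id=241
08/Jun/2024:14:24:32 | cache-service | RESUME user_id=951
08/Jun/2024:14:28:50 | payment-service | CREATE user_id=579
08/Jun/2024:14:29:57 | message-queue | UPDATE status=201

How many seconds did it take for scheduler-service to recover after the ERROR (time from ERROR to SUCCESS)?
176

To calculate recovery time:

1. Find ERROR event for scheduler-service: 08/Jun/2024:14:05:00
2. Find next SUCCESS event for scheduler-service: 08/Jun/2024:14:07:56
3. Recovery time: 08/Jun/2024:14:07:56 - 08/Jun/2024:14:05:00 = 176 seconds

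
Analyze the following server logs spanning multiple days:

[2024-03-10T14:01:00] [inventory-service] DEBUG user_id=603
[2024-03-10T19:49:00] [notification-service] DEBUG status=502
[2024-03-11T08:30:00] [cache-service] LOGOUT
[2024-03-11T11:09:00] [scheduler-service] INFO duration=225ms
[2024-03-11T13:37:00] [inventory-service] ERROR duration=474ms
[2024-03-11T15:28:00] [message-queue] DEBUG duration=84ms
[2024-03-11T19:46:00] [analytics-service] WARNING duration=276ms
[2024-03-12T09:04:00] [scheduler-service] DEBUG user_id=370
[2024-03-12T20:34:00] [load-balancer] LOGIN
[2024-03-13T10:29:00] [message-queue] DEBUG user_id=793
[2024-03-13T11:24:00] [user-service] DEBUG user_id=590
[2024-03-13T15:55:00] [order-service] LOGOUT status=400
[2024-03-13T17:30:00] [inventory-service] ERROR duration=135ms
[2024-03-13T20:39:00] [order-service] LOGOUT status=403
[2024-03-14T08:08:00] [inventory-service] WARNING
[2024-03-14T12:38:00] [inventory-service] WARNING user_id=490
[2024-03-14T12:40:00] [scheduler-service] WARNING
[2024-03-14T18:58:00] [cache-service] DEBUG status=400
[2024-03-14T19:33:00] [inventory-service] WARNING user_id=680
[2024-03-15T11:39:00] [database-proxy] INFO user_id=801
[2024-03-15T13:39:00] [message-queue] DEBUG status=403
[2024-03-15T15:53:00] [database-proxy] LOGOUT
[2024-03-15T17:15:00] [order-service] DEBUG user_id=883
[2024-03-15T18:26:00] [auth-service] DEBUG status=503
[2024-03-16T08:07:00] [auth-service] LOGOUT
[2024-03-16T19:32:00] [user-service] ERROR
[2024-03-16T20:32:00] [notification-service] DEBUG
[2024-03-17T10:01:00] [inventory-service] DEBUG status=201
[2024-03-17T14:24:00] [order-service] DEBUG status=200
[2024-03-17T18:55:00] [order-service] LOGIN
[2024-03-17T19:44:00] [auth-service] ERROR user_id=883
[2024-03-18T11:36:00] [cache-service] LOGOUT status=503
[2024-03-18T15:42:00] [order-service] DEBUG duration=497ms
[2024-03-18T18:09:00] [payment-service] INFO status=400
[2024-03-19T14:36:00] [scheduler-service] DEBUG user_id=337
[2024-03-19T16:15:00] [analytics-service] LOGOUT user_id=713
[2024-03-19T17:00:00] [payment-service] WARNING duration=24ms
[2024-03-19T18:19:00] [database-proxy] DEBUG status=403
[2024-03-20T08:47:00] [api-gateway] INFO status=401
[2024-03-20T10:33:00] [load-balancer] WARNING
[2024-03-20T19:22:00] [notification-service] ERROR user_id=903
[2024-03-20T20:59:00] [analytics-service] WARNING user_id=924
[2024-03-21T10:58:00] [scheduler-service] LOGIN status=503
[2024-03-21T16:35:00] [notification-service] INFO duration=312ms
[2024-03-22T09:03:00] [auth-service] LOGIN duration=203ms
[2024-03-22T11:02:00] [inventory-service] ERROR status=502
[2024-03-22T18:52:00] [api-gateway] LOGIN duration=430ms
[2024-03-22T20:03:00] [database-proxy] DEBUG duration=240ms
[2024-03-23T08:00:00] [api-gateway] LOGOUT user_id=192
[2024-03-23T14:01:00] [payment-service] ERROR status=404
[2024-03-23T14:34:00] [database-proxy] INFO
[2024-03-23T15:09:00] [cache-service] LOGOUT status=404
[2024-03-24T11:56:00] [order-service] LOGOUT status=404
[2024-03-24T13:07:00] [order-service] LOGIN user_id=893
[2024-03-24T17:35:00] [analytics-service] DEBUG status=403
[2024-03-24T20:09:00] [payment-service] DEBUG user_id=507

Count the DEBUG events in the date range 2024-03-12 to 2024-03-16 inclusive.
8

To filter by date range:

1. Date range: 2024-03-12 through 2024-03-16, both dates inclusive
2. Filter for DEBUG events whose date falls in this range
3. Count matching events: 8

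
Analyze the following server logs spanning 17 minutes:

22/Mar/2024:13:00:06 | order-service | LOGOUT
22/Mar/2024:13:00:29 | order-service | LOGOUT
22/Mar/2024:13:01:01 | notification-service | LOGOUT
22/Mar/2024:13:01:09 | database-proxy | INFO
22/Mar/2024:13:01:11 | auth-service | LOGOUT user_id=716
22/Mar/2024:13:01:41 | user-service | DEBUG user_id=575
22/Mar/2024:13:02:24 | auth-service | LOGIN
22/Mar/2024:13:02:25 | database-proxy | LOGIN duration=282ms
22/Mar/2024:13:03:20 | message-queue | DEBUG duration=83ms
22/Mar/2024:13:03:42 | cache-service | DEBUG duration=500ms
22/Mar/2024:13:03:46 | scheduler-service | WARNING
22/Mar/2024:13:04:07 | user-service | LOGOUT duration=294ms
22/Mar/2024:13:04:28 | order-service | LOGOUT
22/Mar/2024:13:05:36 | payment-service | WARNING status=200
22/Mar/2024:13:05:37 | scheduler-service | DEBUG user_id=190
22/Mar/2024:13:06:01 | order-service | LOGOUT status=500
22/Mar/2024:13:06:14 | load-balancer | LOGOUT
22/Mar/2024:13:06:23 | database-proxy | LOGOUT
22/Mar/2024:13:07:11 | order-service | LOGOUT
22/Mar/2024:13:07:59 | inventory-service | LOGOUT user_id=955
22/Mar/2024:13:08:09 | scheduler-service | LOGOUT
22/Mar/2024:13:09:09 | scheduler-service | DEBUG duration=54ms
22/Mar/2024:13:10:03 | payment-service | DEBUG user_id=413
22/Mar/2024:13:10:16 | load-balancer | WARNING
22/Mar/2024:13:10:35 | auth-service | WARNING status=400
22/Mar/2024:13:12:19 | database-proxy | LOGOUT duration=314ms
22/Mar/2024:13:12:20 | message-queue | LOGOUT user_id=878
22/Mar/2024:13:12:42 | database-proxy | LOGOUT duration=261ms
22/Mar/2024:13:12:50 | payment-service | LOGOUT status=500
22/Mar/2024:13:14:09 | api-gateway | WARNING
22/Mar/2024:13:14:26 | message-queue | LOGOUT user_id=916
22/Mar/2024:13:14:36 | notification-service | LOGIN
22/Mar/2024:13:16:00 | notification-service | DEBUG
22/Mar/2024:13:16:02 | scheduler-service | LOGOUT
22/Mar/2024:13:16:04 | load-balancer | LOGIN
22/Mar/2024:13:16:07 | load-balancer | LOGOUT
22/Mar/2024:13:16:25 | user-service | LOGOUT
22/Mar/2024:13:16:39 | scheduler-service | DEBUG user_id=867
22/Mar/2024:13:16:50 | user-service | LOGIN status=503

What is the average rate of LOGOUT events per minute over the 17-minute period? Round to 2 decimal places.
1.18

To calculate the rate:

1. Count total LOGOUT events: 20
2. Total time period: 17 minutes
3. Rate = 20 / 17 = 1.18 events per minute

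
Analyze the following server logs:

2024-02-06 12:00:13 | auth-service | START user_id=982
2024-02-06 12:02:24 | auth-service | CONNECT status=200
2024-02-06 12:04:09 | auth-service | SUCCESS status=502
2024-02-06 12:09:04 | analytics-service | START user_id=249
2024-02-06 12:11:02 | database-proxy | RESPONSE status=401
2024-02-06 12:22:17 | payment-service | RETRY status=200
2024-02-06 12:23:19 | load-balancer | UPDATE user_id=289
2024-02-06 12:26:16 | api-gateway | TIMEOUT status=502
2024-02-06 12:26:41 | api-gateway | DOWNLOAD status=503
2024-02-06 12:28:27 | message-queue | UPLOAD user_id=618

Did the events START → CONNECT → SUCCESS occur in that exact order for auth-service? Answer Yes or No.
Yes

To verify sequence order:

1. Find all events in sequence START → CONNECT → SUCCESS for auth-service
2. Extract their timestamps
3. Check if timestamps are in ascending order
4. Result: Yes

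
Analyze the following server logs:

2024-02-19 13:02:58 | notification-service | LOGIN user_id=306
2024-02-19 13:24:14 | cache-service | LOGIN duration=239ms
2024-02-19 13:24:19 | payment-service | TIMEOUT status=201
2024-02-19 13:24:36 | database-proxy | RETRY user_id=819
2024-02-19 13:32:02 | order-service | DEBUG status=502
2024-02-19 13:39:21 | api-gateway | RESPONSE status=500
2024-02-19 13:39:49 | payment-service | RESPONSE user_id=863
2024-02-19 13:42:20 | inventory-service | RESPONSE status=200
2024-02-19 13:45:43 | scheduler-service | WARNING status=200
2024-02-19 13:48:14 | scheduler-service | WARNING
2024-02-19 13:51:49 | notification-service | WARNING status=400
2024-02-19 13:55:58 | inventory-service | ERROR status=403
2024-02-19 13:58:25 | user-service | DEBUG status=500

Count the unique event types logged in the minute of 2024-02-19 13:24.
3

To count unique event types:

1. Filter events in the minute starting at 2024-02-19 13:24
2. Extract event types from matching entries
3. Count unique types: 3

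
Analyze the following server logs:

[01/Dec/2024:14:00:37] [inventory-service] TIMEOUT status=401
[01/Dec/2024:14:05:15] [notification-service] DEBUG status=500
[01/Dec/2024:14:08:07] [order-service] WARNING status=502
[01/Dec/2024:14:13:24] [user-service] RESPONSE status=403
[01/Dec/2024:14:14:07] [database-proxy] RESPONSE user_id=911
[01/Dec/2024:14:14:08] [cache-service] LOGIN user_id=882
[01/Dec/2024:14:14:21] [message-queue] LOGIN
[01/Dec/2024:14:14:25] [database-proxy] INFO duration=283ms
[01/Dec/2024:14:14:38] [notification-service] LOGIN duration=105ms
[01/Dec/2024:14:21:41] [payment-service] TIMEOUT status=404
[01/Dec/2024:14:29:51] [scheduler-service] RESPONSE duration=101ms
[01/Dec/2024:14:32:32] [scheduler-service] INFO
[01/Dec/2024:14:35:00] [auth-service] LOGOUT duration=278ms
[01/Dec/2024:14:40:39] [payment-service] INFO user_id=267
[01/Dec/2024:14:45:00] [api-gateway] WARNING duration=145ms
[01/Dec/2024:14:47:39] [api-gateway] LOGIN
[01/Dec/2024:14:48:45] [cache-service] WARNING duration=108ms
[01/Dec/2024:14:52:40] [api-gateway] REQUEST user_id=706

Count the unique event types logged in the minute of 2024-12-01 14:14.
3

To count unique event types:

1. Filter events in the minute starting at 2024-12-01 14:14
2. Extract event types from matching entries
3. Count unique types: 3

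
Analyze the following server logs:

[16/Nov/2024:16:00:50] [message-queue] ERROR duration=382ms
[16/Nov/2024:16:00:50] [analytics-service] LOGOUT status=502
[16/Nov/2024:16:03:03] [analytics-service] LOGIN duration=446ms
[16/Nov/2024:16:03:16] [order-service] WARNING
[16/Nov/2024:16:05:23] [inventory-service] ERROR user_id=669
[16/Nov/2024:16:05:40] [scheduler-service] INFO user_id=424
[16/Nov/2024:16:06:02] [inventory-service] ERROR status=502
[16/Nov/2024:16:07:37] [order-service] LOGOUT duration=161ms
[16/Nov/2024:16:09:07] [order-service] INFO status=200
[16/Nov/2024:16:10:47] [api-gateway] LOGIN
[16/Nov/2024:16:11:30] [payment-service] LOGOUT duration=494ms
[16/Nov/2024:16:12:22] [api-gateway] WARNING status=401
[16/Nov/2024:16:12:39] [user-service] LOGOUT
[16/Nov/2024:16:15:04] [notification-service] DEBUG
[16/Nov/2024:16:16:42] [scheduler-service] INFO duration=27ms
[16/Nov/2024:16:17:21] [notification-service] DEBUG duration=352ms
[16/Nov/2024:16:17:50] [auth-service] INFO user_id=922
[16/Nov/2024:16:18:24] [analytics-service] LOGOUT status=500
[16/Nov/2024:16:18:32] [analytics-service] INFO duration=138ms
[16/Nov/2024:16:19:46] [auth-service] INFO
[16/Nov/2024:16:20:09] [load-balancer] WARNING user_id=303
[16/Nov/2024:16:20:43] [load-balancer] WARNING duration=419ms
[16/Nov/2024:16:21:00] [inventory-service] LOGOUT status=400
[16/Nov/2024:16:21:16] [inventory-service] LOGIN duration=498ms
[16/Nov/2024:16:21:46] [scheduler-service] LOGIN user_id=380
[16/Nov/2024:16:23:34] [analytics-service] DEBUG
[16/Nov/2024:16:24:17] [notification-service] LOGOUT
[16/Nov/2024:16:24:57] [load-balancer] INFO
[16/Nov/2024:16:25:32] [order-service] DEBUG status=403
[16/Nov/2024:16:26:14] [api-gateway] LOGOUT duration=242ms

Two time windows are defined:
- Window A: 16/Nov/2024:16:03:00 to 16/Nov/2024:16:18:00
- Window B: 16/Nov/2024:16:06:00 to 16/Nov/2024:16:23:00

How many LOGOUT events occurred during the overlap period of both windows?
3

To find overlap events:

1. Window A: 16/Nov/2024:16:03:00 to 16/Nov/2024:16:18:00
2. Window B: 16/Nov/2024:16:06:00 to 16/Nov/2024:16:23:00
3. Overlap period: 16/Nov/2024:16:06:00 to 16/Nov/2024:16:18:00
4. Count LOGOUT events in overlap: 3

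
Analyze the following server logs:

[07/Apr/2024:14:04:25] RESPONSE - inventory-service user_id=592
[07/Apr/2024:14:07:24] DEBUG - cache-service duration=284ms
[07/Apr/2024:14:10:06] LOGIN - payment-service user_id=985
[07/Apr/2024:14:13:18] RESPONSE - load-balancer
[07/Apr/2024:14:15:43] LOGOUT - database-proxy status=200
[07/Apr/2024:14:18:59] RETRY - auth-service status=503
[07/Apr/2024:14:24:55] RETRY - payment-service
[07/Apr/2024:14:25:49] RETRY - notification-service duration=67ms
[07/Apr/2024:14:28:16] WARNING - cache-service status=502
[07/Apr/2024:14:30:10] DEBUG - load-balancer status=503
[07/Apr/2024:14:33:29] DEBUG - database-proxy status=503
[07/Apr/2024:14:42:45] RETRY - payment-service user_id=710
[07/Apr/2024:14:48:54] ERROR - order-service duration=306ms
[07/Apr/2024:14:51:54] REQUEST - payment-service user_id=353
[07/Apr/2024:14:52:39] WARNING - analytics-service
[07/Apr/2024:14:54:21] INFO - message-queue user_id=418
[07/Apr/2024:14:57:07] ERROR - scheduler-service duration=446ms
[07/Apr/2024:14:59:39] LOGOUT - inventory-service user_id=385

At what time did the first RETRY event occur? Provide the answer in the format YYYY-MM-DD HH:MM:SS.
2024-04-07 14:18:59

To find the first event:

1. Filter for all RETRY events
2. Sort by timestamp
3. Select the first one
4. Timestamp: 2024-04-07 14:18:59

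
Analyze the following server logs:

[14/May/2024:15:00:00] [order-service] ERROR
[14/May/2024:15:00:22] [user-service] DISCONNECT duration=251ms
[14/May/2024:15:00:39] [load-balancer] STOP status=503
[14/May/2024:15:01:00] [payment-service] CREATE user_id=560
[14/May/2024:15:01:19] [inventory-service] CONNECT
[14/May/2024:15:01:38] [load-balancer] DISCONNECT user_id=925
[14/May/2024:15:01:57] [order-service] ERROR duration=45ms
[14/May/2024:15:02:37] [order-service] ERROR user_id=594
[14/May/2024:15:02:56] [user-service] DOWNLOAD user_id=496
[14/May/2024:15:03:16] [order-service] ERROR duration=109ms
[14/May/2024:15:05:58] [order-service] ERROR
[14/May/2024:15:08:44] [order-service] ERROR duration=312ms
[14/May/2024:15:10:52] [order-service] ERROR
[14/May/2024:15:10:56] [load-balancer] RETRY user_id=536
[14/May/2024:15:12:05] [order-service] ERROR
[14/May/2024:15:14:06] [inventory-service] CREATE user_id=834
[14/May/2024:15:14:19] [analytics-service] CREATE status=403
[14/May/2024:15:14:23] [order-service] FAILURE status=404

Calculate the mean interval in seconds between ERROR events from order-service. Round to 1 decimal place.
103.6

To calculate average interval:

1. Find all ERROR events for order-service in order
2. Calculate time gaps between consecutive events
3. Compute mean of gaps: 725 / 7 = 103.6 seconds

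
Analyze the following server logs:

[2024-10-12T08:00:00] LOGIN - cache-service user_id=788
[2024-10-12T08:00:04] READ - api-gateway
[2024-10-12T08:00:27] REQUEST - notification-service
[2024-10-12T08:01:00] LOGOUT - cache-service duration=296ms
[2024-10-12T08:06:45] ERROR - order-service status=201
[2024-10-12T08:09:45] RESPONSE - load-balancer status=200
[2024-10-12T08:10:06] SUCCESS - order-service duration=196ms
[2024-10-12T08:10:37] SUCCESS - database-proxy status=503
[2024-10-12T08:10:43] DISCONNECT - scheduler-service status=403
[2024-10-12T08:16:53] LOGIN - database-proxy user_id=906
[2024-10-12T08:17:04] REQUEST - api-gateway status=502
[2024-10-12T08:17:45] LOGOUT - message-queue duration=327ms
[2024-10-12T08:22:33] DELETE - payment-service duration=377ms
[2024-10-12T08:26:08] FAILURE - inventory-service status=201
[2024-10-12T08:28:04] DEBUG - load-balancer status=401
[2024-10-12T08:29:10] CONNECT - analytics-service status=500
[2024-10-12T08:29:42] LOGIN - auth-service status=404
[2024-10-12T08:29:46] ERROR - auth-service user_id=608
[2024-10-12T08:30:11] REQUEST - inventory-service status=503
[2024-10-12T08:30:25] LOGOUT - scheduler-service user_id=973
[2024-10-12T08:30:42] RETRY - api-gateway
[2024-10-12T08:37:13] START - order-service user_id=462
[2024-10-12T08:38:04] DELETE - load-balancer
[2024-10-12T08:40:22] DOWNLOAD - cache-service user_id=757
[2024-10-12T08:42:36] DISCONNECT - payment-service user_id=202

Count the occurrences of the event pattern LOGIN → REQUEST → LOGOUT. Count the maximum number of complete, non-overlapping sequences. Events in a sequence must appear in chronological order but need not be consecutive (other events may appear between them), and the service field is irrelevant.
3

To count sequences:

1. Look for pattern: LOGIN → REQUEST → LOGOUT
2. Greedily scan the log in chronological order, matching each sequence element in turn (ignoring service)
3. Each time the full pattern completes, increment the count and restart matching from the next event
4. Complete non-overlapping sequences found: 3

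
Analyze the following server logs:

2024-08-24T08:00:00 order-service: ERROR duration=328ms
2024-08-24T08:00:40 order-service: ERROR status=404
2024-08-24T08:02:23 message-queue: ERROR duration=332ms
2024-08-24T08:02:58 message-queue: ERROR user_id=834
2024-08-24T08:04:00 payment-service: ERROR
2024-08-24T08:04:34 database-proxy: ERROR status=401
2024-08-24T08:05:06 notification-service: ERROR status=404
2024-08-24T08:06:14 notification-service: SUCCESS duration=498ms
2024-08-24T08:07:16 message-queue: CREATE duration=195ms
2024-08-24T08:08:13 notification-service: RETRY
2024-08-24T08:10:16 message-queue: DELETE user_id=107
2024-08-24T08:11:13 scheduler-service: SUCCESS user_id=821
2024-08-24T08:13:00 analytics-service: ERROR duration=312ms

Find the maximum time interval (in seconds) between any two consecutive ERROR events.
474

To find the longest gap:

1. Extract all ERROR events in chronological order
2. Calculate time differences between consecutive events
3. Find the maximum difference
4. Longest gap: 474 seconds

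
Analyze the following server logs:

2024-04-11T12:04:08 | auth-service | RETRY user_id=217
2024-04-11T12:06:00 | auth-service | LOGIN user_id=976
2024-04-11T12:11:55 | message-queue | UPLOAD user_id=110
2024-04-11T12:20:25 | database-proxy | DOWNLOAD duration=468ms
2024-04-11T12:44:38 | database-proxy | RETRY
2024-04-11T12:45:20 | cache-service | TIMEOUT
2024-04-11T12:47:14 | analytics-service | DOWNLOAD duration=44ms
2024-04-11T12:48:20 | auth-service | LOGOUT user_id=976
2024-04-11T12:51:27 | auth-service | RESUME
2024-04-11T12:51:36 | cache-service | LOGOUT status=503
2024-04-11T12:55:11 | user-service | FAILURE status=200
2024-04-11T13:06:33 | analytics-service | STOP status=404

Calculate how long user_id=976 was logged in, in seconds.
2540

To calculate session duration:

1. Find LOGIN event for user_id=976: 2024-04-11T12:06:00
2. Find LOGOUT event for user_id=976: 2024-04-11T12:48:20
3. Session duration: 2024-04-11T12:48:20 - 2024-04-11T12:06:00 = 2540 seconds (42 minutes)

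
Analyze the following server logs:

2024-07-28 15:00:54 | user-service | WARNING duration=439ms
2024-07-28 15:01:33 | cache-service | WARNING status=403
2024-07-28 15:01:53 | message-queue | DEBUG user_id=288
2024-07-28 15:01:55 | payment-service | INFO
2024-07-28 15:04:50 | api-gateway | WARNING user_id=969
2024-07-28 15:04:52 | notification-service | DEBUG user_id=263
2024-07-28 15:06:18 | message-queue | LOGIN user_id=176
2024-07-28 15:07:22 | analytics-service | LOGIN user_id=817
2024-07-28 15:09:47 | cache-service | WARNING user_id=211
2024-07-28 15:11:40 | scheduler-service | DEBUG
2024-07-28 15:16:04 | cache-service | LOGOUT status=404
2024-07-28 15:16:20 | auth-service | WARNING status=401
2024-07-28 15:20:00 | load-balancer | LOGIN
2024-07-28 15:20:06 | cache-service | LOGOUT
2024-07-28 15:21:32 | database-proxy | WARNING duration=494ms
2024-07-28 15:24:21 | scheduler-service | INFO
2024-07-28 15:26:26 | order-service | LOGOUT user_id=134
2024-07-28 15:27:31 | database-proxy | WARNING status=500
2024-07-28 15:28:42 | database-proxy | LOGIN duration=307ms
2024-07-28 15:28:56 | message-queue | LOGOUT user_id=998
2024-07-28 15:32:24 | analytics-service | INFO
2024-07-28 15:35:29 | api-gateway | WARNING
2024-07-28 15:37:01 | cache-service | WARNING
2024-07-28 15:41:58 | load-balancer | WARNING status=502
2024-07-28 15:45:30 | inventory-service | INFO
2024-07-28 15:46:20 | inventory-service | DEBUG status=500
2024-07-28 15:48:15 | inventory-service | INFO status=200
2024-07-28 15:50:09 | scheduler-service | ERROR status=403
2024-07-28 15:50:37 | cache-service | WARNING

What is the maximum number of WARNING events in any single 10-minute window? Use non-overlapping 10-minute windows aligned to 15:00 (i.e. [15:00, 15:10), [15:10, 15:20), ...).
4

To find the burst window:

1. Divide the log period into non-overlapping 10-minute windows starting at 15:00
2. Count WARNING events in each window
3. Find the window with maximum count
4. Maximum events in a window: 4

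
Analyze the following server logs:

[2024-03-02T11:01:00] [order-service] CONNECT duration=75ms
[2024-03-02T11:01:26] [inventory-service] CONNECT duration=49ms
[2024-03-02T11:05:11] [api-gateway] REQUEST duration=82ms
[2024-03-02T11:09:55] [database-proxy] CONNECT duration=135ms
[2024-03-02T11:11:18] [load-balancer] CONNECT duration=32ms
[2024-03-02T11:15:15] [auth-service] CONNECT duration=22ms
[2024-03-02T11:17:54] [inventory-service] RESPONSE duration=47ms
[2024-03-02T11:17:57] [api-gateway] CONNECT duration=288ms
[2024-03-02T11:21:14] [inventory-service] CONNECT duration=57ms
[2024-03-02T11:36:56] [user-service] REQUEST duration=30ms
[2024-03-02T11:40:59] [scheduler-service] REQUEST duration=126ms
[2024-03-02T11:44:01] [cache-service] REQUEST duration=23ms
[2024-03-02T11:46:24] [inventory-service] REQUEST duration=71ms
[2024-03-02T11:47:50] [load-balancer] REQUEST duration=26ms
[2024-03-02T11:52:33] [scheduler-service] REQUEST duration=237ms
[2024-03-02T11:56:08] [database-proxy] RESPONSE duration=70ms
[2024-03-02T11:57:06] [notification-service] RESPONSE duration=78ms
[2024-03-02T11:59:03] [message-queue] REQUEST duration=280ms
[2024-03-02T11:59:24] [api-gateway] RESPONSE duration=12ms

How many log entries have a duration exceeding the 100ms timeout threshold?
5

To count timeouts:

1. Threshold: 100ms
2. Extract duration from each log entry
3. Count entries where duration > 100
4. Timeout count: 5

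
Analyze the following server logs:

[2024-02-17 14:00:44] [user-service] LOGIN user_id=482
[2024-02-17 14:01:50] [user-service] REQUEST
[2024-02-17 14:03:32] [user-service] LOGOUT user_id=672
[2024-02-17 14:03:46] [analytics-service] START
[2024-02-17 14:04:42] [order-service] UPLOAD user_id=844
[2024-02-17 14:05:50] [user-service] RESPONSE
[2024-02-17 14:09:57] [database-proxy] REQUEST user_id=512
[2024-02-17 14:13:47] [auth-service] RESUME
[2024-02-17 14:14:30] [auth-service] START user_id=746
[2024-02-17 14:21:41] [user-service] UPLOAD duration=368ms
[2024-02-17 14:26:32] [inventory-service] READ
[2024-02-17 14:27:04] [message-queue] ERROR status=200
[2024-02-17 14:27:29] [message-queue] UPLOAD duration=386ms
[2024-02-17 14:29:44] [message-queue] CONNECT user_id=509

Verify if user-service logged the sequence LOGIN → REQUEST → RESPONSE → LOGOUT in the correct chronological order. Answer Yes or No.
No

To verify sequence order:

1. Find all events in sequence LOGIN → REQUEST → RESPONSE → LOGOUT for user-service
2. Extract their timestamps
3. Check if timestamps are in ascending order
4. Result: No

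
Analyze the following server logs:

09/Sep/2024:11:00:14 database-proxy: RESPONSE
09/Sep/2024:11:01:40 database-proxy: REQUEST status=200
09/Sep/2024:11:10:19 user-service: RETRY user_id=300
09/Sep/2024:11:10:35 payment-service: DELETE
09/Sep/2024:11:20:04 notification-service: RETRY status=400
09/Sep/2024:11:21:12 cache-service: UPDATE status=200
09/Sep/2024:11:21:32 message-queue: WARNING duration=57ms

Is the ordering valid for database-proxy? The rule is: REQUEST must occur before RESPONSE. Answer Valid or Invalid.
Invalid

To validate ordering:

1. Required order: REQUEST → RESPONSE
2. Rule: REQUEST must occur before RESPONSE
3. Check actual order of events for database-proxy
4. Result: Invalid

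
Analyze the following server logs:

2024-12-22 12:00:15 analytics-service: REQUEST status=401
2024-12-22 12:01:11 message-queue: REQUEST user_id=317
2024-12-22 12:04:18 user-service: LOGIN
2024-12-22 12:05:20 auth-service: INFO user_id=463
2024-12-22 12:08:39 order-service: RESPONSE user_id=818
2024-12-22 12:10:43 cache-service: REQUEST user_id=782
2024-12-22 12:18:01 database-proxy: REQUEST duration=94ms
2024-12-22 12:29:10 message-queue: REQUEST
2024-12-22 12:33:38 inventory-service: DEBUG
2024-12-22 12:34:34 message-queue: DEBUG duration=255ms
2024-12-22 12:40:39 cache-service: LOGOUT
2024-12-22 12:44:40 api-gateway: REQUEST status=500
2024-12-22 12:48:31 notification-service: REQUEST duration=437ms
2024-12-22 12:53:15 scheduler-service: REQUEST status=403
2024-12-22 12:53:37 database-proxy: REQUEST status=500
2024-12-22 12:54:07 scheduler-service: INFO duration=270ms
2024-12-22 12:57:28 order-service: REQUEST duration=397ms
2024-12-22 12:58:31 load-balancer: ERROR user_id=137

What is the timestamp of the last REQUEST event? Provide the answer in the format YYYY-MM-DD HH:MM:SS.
2024-12-22 12:57:28

To find the last event:

1. Filter for all REQUEST events
2. Sort by timestamp
3. Select the last one
4. Timestamp: 2024-12-22 12:57:28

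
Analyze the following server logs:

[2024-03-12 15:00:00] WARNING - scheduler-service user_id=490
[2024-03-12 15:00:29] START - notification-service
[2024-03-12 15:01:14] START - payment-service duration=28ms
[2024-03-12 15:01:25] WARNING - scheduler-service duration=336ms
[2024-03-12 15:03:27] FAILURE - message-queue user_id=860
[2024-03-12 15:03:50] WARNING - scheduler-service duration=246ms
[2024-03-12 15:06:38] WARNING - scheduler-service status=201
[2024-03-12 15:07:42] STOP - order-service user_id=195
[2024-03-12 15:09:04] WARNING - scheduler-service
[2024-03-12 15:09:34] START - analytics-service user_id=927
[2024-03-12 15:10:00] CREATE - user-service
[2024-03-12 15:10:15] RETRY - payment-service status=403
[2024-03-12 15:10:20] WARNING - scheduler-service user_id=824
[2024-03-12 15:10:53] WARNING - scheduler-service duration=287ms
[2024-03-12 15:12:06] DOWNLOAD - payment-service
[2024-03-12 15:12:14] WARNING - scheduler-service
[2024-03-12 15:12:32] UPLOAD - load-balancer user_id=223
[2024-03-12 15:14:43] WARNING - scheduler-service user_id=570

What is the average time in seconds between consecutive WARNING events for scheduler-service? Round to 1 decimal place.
110.4

To calculate average interval:

1. Find all WARNING events for scheduler-service in order
2. Calculate time gaps between consecutive events
3. Compute mean of gaps: 883 / 8 = 110.4 seconds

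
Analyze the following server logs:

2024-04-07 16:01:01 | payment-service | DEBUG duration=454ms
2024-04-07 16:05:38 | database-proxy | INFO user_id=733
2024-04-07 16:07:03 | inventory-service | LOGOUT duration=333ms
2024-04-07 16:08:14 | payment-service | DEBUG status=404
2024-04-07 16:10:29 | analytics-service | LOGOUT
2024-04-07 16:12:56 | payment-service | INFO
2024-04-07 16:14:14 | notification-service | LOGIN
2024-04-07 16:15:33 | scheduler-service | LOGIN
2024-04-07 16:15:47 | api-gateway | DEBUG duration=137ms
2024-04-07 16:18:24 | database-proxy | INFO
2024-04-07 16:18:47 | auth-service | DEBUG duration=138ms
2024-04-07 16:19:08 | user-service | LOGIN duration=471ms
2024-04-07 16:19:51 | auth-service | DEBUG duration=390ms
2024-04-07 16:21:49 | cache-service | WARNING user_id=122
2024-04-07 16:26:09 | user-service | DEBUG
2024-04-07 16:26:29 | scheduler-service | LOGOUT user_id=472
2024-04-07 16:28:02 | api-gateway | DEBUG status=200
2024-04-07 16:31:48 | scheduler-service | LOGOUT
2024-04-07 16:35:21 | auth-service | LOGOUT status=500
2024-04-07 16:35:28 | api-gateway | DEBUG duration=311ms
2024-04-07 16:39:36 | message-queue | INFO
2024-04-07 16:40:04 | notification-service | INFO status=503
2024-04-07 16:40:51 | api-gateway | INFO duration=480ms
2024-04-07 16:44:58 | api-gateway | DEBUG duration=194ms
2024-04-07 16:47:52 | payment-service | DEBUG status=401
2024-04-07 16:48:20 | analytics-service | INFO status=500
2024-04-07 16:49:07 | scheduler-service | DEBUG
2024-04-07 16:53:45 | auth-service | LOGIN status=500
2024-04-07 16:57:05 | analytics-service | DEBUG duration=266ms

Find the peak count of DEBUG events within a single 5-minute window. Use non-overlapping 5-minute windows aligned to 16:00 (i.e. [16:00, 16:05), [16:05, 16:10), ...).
3

To find the burst window:

1. Divide the log period into non-overlapping 5-minute windows starting at 16:00
2. Count DEBUG events in each window
3. Find the window with maximum count
4. Maximum events in a window: 3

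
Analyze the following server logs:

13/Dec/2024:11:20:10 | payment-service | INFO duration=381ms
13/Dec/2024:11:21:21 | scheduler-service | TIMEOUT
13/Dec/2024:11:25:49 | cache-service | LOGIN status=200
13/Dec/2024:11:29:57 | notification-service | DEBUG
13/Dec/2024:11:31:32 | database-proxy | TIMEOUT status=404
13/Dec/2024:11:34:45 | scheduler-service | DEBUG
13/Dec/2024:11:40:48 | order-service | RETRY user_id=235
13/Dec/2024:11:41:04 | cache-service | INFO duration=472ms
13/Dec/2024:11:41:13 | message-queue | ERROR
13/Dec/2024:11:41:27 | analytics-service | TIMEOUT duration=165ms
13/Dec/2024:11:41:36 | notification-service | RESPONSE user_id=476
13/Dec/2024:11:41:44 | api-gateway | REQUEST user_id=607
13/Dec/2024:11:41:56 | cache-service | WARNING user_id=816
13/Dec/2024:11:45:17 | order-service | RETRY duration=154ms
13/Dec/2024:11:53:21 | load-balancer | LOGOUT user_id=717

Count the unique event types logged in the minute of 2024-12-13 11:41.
6

To count unique event types:

1. Filter events in the minute starting at 2024-12-13 11:41
2. Extract event types from matching entries
3. Count unique types: 6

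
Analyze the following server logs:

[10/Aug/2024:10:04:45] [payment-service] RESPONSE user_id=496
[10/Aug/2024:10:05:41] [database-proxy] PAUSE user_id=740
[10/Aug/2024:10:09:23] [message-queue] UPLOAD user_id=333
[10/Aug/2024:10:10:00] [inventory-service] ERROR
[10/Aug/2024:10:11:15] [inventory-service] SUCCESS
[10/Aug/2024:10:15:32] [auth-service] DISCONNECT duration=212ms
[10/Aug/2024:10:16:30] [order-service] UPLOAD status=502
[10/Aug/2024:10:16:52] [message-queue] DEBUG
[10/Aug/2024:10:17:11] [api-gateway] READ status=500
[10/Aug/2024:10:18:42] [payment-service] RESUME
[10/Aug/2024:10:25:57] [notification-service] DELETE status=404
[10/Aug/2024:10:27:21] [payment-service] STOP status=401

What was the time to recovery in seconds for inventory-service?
75

To calculate recovery time:

1. Find ERROR event for inventory-service: 10/Aug/2024:10:10:00
2. Find next SUCCESS event for inventory-service: 10/Aug/2024:10:11:15
3. Recovery time: 10/Aug/2024:10:11:15 - 10/Aug/2024:10:10:00 = 75 seconds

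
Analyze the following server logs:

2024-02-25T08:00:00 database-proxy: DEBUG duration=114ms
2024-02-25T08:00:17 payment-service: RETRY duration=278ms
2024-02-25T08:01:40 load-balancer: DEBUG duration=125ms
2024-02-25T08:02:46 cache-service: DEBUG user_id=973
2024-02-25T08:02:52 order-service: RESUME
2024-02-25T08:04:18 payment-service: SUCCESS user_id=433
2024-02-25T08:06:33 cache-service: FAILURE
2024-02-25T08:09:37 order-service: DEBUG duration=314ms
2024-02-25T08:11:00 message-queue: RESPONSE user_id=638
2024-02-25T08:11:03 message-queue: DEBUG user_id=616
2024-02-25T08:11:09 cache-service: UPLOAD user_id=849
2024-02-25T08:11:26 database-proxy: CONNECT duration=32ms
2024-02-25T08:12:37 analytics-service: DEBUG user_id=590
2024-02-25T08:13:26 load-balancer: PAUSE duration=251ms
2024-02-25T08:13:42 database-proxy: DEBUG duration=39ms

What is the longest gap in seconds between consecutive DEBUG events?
411

To find the longest gap:

1. Extract all DEBUG events in chronological order
2. Calculate time differences between consecutive events
3. Find the maximum difference
4. Longest gap: 411 seconds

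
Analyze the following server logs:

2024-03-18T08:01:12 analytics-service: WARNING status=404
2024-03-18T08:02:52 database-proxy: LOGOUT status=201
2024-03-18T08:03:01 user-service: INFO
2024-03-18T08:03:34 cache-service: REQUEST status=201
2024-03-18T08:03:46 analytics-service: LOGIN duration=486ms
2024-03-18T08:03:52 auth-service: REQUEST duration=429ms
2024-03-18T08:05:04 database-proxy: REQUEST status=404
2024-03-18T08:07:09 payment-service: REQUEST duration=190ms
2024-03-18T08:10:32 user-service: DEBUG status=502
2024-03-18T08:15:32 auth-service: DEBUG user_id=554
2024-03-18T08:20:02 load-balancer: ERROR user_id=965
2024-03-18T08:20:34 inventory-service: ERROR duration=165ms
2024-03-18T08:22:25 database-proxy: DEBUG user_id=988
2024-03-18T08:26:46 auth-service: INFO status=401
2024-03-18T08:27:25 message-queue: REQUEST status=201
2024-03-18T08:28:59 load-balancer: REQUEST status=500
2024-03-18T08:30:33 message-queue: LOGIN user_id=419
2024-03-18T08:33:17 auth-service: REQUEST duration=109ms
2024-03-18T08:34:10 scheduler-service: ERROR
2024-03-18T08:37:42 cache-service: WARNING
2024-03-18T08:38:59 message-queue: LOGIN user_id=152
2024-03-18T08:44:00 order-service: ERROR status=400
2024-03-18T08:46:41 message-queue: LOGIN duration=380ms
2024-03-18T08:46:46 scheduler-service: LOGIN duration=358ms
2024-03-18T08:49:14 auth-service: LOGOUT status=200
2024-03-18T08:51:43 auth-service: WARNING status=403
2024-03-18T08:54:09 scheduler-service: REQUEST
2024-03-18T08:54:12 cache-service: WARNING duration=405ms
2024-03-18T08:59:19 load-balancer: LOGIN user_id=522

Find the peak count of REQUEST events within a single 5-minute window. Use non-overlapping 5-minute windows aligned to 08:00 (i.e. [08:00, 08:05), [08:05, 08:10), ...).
2

To find the burst window:

1. Divide the log period into non-overlapping 5-minute windows starting at 08:00
2. Count REQUEST events in each window
3. Find the window with maximum count
4. Maximum events in a window: 2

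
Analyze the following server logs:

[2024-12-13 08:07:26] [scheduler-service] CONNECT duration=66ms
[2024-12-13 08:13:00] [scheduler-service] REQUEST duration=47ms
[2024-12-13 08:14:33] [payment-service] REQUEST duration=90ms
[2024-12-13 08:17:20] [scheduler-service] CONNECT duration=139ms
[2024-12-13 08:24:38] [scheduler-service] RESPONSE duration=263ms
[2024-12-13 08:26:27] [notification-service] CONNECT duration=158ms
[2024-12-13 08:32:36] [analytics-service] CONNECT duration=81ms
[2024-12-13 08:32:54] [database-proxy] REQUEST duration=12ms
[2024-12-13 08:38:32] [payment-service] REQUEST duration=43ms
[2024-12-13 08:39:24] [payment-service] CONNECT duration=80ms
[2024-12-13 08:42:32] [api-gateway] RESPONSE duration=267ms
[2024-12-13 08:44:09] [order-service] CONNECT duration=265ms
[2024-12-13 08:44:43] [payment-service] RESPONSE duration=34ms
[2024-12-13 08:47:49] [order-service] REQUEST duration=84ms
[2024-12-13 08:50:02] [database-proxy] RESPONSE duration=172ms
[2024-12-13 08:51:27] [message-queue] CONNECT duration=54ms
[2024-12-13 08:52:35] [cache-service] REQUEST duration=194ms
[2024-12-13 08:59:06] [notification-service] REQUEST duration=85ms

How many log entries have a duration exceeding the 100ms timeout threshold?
7

To count timeouts:

1. Threshold: 100ms
2. Extract duration from each log entry
3. Count entries where duration > 100
4. Timeout count: 7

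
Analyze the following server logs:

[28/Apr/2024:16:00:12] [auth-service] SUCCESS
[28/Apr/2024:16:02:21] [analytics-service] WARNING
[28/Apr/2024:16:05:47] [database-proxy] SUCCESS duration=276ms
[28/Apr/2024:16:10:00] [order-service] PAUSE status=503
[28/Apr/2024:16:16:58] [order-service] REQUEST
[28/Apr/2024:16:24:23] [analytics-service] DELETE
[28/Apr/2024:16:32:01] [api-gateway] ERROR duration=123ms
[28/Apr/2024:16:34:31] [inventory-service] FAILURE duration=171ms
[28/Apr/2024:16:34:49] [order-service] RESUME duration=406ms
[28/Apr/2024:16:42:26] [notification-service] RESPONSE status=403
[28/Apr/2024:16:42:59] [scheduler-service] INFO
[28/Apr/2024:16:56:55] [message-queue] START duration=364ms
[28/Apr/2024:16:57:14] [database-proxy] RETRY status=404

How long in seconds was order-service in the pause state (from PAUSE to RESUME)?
1489

To calculate state duration:

1. Find PAUSE event for order-service: 28/Apr/2024:16:10:00
2. Find RESUME event for order-service: 28/Apr/2024:16:34:49
3. Calculate duration: 28/Apr/2024:16:34:49 - 28/Apr/2024:16:10:00 = 1489 seconds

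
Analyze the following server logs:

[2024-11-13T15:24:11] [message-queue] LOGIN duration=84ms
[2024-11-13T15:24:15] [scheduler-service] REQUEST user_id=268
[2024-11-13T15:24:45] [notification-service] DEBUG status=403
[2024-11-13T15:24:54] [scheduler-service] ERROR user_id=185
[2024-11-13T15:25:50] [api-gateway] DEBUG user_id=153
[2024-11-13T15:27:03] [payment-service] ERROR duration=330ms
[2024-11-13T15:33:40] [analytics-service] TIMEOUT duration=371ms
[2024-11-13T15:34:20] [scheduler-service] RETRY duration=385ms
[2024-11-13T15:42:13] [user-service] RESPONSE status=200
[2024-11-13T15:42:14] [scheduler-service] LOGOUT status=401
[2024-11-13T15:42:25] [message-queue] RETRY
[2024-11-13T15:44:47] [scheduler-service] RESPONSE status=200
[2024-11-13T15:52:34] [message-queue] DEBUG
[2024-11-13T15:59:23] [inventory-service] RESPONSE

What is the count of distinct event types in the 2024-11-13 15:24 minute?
4

To count unique event types:

1. Filter events in the minute starting at 2024-11-13 15:24
2. Extract event types from matching entries
3. Count unique types: 4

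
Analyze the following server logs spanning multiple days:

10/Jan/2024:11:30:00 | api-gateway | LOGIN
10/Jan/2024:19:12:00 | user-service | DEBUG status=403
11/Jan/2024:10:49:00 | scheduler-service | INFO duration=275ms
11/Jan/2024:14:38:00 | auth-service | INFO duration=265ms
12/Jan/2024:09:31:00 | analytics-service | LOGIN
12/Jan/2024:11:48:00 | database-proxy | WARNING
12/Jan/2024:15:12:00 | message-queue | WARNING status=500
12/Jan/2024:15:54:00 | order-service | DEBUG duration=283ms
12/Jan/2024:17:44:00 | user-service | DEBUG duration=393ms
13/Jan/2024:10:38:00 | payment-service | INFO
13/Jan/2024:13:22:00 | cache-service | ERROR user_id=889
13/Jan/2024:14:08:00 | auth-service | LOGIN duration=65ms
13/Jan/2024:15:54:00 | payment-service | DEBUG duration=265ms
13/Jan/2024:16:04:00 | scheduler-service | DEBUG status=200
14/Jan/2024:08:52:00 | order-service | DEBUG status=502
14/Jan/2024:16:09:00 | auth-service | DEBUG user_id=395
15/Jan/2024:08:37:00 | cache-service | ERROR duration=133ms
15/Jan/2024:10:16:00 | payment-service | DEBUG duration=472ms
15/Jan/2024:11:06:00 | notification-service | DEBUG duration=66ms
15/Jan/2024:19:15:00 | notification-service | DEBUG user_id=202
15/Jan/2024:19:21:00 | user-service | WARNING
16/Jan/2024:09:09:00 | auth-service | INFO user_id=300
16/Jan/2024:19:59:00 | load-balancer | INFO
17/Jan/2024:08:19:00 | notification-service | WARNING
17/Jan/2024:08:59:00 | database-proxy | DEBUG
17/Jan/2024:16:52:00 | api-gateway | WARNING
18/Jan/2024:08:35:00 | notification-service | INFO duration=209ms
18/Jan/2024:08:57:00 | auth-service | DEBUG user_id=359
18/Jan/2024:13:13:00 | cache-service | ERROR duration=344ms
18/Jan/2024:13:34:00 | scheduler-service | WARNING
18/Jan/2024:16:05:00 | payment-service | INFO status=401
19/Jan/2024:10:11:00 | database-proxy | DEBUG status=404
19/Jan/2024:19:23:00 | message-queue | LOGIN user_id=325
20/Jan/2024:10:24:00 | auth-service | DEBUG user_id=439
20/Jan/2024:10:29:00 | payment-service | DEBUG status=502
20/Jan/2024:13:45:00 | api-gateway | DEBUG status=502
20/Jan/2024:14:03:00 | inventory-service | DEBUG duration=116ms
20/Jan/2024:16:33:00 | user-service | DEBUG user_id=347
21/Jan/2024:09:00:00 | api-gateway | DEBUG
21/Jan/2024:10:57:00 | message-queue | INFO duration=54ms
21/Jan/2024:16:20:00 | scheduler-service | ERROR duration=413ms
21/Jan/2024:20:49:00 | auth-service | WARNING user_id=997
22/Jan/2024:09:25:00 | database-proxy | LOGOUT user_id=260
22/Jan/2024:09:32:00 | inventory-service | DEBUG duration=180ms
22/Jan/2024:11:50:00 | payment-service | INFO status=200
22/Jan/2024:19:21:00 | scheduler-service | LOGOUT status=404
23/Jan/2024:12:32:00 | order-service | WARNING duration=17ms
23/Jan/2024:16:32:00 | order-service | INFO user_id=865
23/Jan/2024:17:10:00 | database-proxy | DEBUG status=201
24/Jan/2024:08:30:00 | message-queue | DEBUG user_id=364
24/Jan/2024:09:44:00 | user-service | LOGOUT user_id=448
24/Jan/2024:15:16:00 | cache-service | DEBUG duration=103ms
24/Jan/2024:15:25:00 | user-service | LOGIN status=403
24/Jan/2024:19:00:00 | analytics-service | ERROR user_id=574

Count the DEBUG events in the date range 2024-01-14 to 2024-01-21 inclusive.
14

To filter by date range:

1. Date range: 2024-01-14 through 2024-01-21, both dates inclusive
2. Filter for DEBUG events whose date falls in this range
3. Count matching events: 14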